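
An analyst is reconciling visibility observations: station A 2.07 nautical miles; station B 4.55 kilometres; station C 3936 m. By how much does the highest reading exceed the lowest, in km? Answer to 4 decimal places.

station A: 2.07 nmi = 3.833640 km.
station C: 3936 m = 3.936000 km.
Spread: 4.550000 − 3.833640 = 0.7164 km.

0.7164 km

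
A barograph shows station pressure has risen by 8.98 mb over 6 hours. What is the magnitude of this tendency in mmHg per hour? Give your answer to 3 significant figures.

1.12 mmHg per hour

8.98 mb / 6 h × 0.750062 mmHg/mb = 1.12 mmHg/h.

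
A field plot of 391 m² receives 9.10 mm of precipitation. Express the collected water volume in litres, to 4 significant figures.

3558 litres

1 mm over 1 m² is 1 L, so volume = 9.1 × 391 = 3558.1 L ≈ 3558 L.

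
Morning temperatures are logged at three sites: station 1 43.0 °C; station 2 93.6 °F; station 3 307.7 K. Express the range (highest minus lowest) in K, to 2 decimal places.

8.78 K

station 2: 93.6 °F = 34.222 °C.
station 3: 307.7 K = 34.550 °C.
Spread: 43.000 − 34.222 = 8.778 °C.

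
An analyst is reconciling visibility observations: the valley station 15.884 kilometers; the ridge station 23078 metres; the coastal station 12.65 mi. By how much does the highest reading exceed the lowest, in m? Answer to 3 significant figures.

the valley station: 15.884 km = 15884.00 m.
the coastal station: 12.65 SM = 20358.20 m.
Spread: 23078.00 − 15884.00 = 7190 m.

7190 m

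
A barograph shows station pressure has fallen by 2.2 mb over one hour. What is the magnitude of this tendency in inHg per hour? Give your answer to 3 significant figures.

0.0650 inHg per hour

2.2 mb / 1 h × 0.02953 inHg/mb = 0.0650 inHg/h.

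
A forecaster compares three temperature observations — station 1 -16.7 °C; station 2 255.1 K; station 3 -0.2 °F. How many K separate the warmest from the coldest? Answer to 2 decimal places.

1.35 K

station 2: 255.1 K = -18.050 °C.
station 3: -0.2 °F = -17.889 °C.
Spread: (-16.700) − (-18.050) = 1.350 °C.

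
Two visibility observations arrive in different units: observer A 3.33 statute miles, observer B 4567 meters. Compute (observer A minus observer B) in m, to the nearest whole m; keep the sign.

observer A: 3.33 SM = 5359.12 m.
Difference: 5359.12 − 4567.00 = 792 m.

792 m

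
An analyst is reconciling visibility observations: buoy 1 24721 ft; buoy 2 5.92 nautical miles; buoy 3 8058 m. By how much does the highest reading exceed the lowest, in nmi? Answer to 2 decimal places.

buoy 1: 24721 ft = 4.0686 nmi.
buoy 3: 8058 m = 4.3510 nmi.
Spread: 5.9200 − 4.0686 = 1.85 nmi.

1.85 nmi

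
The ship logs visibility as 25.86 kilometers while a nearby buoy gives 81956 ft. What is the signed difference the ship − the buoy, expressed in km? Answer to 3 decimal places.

the buoy: 81956 ft = 24.98019 km.
Difference: 25.86000 − 24.98019 = 0.880 km.

0.880 km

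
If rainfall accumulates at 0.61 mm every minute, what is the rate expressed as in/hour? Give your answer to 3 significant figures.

0.61 mm/minute × 0.0393701 in/mm × 60 minute/hour = 1.44 in/hour.

1.44 in/hour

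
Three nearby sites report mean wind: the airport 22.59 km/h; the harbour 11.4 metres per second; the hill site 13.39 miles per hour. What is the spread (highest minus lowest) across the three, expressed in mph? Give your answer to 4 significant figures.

12.11 mph

the airport: 22.59 km/h = 14.0368 mph.
the harbour: 11.4 m/s = 25.5011 mph.
Spread: 25.5011 − 13.3900 = 12.11 mph.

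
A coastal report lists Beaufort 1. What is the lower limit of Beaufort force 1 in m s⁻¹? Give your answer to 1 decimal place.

0.3 m/s

Beaufort 1 (light air) spans 0.3–1.5 m/s.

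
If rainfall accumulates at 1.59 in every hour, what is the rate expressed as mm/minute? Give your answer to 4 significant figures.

1.59 in/hour × 25.4 mm/in × 0.0166667 hour/minute = 0.6731 mm/minute.

0.6731 mm/minute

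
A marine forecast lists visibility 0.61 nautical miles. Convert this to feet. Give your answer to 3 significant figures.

1 nmi = 6076.12 ft, so 0.61 × 6076.12 = 3710 ft.

3710 ft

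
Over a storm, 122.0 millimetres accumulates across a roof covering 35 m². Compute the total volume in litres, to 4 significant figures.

4270 litres

1 mm over 1 m² is 1 L, so volume = 122 × 35 = 4270 L.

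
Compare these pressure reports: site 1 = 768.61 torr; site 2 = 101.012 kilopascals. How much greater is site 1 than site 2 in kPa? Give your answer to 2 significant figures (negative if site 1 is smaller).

site 1: 768.61 mmHg = 102.473 kPa.
Difference: 102.473 − 101.012 = 1.5 kPa.

1.5 kPa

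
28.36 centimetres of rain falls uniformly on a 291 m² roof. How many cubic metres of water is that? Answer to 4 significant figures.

Depth: 28.36 cm × 10 = 283.6 mm.
1 mm over 1 m² is 1 L, so volume = 283.6 × 291 = 82527.6 L = 82.53 m³.

82.53 cubic metres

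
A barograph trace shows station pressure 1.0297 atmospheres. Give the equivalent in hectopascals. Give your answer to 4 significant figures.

1043 hPa

1 atm = 1013.25 hPa, so 1.0297 × 1013.25 = 1043 hPa.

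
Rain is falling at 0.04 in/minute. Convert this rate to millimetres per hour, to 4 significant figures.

60.96 mm/hour

0.04 in/minute × 25.4 mm/in × 60 minute/hour = 60.96 mm/hour.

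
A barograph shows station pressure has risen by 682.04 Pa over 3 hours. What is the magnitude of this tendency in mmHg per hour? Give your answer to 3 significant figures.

682.04 Pa / 3 h × 0.00750062 mmHg/Pa = 1.71 mmHg/h.

1.71 mmHg per hour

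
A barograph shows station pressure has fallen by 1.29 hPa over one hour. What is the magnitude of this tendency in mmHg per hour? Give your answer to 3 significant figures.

1.29 hPa / 1 h × 0.750062 mmHg/hPa = 0.968 mmHg/h.

0.968 mmHg per hour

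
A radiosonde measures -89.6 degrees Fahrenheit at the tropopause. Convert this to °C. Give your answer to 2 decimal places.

-67.56 °C

°C = (°F − 32) × 5/9 = (-89.6 − 32) / 1.8 = -67.56 °C.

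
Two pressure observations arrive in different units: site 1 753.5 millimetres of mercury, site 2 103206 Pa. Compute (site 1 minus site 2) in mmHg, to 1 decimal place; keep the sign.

site 2: 103206 Pa = 774.109 mmHg.
Difference: 753.500 − 774.109 = -20.6 mmHg.

-20.6 mmHg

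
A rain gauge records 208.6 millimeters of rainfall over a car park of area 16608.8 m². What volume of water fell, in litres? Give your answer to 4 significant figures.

3465000 litres

1 mm over 1 m² is 1 L, so volume = 208.6 × 16608.8 = 3464595.7 L ≈ 3465000 L.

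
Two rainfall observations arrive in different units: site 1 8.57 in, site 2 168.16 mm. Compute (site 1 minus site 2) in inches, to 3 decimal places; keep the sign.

1.950 in

site 2: 168.16 mm = 6.62047 in.
Difference: 8.57000 − 6.62047 = 1.950 in.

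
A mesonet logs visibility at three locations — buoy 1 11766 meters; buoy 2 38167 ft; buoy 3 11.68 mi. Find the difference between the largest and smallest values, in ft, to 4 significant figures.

23500 ft

buoy 1: 11766 m = 38602.36 ft.
buoy 3: 11.68 SM = 61670.40 ft.
Spread: 61670.40 − 38167.00 = 23500 ft.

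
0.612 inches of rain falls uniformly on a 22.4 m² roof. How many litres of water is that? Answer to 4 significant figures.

348.2 litres

Depth: 0.612 in × 25.4 = 15.5448 mm.
1 mm over 1 m² is 1 L, so volume = 15.5448 × 22.4 = 348.20352 L ≈ 348.2 L.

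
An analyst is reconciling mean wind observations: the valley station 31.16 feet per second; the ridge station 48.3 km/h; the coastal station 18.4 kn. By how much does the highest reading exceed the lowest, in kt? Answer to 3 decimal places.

the valley station: 31.16 ft/s = 18.46180 kt.
the ridge station: 48.3 km/h = 26.07991 kt.
Spread: 26.07991 − 18.40000 = 7.680 kt.

7.680 kt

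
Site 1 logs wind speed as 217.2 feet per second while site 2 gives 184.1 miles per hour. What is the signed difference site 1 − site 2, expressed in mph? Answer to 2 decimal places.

site 1: 217.2 ft/s = 148.0909 mph.
Difference: 148.0909 − 184.1000 = -36.01 mph.

-36.01 mph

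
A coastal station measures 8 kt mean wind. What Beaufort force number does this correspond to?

Beaufort force 3

8 kt lies in the Beaufort 3 band (gentle breeze, 7–10 kt).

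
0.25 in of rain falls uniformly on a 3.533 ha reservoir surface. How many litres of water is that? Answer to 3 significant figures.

224000 litres

Depth: 0.25 in × 25.4 = 6.35 mm.
Area: 3.533 ha = 35330 m².
1 mm over 1 m² is 1 L, so volume = 6.35 × 35330 = 224345.5 L ≈ 224000 L.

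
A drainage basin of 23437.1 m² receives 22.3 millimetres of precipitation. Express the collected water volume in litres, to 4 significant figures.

1 mm over 1 m² is 1 L, so volume = 22.3 × 23437.1 = 522647.33 L ≈ 522600 L.

522600 litres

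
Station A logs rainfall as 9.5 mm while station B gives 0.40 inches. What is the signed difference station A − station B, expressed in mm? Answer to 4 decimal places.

station B: 0.40 in = 10.160000 mm.
Difference: 9.500000 − 10.160000 = -0.6600 mm.

-0.6600 mm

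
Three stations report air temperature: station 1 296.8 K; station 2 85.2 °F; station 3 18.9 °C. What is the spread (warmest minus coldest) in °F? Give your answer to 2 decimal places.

station 1: 296.8 K = 23.650 °C.
station 2: 85.2 °F = 29.556 °C.
Spread: 29.556 − 18.900 = 10.656 °C = 19.18 °F.

19.18 °F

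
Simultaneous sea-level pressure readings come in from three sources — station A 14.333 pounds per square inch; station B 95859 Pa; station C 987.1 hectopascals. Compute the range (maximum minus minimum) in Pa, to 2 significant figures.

station A: 14.333 psi = 98822.56 Pa.
station C: 987.1 hPa = 98710.00 Pa.
Spread: 98822.56 − 95859.00 = 3000 Pa.

3000 Pa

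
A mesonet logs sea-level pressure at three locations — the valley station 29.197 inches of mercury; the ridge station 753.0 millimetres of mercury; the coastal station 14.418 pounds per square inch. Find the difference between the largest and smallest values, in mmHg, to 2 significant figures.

11 mmHg

the valley station: 29.197 inHg = 741.60 mmHg.
the coastal station: 14.418 psi = 745.63 mmHg.
Spread: 753.00 − 741.60 = 11 mmHg.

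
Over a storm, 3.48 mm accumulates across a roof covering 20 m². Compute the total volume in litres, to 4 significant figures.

69.60 litres

1 mm over 1 m² is 1 L, so volume = 3.48 × 20 = 69.6 L ≈ 69.60 L.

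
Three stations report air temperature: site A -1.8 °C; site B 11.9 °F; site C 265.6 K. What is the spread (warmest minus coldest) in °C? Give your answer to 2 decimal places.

9.37 °C

site B: 11.9 °F = -11.167 °C.
site C: 265.6 K = -7.550 °C.
Spread: (-1.800) − (-11.167) = 9.367 °C.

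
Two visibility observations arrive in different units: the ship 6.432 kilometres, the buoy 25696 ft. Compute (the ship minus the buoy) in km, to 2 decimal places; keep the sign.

the buoy: 25696 ft = 7.8321 km.
Difference: 6.4320 − 7.8321 = -1.40 km.

-1.40 km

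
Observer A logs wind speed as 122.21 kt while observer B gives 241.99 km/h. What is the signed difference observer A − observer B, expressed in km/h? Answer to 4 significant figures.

-15.66 km/h

observer A: 122.21 kt = 226.3329 km/h.
Difference: 226.3329 − 241.9900 = -15.66 km/h.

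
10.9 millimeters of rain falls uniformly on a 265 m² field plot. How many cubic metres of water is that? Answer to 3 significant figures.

2.89 cubic metres

1 mm over 1 m² is 1 L, so volume = 10.9 × 265 = 2888.5 L = 2.89 m³.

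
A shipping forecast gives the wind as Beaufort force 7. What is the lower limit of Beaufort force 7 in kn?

28 kt

Beaufort 7 (near gale) spans 28–33 knots.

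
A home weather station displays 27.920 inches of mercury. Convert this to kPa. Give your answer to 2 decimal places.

94.55 kPa

1 inHg = 3.38639 kPa, so 27.920 × 3.38639 = 94.55 kPa.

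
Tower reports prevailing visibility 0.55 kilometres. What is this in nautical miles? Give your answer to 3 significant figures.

1 km = 0.539957 nmi, so 0.55 × 0.539957 = 0.297 nmi.

0.297 nmi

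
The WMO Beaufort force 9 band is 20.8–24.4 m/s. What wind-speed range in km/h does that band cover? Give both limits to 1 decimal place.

74.9 to 87.8 km/h

20.8–24.4 m/s × 3.6 = 74.9–87.8 km/h.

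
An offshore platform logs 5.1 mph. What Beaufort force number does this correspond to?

5.1 mph = 2.3 m/s, which is Beaufort 2 (light breeze, 1.6–3.3 m/s).

Beaufort force 2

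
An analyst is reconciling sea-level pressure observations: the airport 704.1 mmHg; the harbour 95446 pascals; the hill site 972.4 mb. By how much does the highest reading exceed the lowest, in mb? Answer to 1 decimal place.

33.7 mb

the airport: 704.1 mmHg = 938.723 mb.
the harbour: 95446 Pa = 954.460 mb.
Spread: 972.400 − 938.723 = 33.7 mb.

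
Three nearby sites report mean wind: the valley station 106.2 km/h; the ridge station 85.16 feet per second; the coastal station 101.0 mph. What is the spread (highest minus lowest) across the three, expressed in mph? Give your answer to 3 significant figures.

the valley station: 106.2 km/h = 65.990 mph.
the ridge station: 85.16 ft/s = 58.064 mph.
Spread: 101.000 − 58.064 = 42.9 mph.

42.9 mph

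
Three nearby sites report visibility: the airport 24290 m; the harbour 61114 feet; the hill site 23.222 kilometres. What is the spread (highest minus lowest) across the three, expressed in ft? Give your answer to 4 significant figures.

18580 ft

the airport: 24290 m = 79691.60 ft.
the hill site: 23.222 km = 76187.66 ft.
Spread: 79691.60 − 61114.00 = 18580 ft.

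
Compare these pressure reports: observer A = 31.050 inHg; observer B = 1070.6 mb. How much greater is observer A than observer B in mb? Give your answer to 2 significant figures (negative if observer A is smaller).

-19 mb

observer A: 31.050 inHg = 1051.47 mb.
Difference: 1051.47 − 1070.60 = -19 mb.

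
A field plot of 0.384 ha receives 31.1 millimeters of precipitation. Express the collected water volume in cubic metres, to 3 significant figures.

119 cubic metres

Area: 0.384 ha = 3840 m².
1 mm over 1 m² is 1 L, so volume = 31.1 × 3840 = 119424 L = 119 m³.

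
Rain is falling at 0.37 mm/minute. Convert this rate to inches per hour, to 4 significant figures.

0.8740 in/hour

0.37 mm/minute × 0.0393701 in/mm × 60 minute/hour = 0.8740 in/hour.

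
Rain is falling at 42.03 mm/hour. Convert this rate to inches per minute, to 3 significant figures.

0.0276 in/minute

42.03 mm/hour × 0.0393701 in/mm × 0.0166667 hour/minute = 0.0276 in/minute.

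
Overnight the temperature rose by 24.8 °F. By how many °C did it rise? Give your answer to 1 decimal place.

13.8 °C

Converting a difference, only the 9/5 scale factor applies: Δ°C = 24.8 × 0.5556 = 13.8 °C.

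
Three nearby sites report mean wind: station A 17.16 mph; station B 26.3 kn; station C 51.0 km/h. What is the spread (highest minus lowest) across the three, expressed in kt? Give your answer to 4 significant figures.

12.63 kt

station A: 17.16 mph = 14.9116 kt.
station C: 51.0 km/h = 27.5378 kt.
Spread: 27.5378 − 14.9116 = 12.63 kt.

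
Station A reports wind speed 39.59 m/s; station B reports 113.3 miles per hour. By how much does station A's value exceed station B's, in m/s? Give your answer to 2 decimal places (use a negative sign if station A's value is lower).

-11.06 m/s

station B: 113.3 mph = 50.6496 m/s.
Difference: 39.5900 − 50.6496 = -11.06 m/s.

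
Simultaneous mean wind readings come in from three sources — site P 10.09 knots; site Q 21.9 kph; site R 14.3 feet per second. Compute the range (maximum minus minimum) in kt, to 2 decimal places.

site Q: 21.9 km/h = 11.8251 kt.
site R: 14.3 ft/s = 8.4725 kt.
Spread: 11.8251 − 8.4725 = 3.35 kt.

3.35 kt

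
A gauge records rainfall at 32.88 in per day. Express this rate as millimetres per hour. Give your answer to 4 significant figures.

34.80 mm/hour

32.88 in/day × 25.4 mm/in × 0.0416667 day/hour = 34.80 mm/hour.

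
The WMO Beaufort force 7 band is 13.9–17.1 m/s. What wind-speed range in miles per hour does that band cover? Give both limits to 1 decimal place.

13.9–17.1 m/s × 2.237 = 31.1–38.3 mph.

31.1 to 38.3 mph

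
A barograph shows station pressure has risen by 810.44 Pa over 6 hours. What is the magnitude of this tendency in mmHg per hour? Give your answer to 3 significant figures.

810.44 Pa / 6 h × 0.00750062 mmHg/Pa = 1.01 mmHg/h.

1.01 mmHg per hour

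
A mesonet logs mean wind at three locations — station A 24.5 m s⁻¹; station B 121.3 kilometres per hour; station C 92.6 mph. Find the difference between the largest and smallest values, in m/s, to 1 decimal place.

16.9 m/s

station B: 121.3 km/h = 33.694 m/s.
station C: 92.6 mph = 41.396 m/s.
Spread: 41.396 − 24.500 = 16.9 m/s.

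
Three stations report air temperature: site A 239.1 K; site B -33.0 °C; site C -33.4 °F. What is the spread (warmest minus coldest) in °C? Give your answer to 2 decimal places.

3.33 °C

site A: 239.1 K = -34.050 °C.
site C: -33.4 °F = -36.333 °C.
Spread: (-33.000) − (-36.333) = 3.333 °C.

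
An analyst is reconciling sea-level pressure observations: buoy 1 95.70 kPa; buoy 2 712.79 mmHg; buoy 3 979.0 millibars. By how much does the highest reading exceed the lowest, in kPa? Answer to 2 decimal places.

buoy 2: 712.79 mmHg = 95.0309 kPa.
buoy 3: 979.0 mb = 97.9000 kPa.
Spread: 97.9000 − 95.0309 = 2.87 kPa.

2.87 kPa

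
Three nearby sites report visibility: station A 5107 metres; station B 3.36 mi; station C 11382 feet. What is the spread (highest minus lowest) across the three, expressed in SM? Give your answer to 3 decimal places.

1.204 SM

station A: 5107 m = 3.17334 SM.
station C: 11382 ft = 2.15568 SM.
Spread: 3.36000 − 2.15568 = 1.204 SM.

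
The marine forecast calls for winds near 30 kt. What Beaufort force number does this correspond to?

30 kt lies in the Beaufort 7 band (near gale, 28–33 kt).

Beaufort force 7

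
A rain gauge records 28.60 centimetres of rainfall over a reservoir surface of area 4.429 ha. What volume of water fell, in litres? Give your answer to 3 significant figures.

12700000 litres

Depth: 28.60 cm × 10 = 286 mm.
Area: 4.429 ha = 44290 m².
1 mm over 1 m² is 1 L, so volume = 286 × 44290 = 12666940 L ≈ 12700000 L.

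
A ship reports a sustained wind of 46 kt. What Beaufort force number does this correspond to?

Beaufort force 9

46 kt lies in the Beaufort 9 band (strong gale, 41–47 kt).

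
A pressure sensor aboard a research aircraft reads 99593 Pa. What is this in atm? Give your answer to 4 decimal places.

1 Pa = 9.86923e-06 atm, so 99593 × 9.86923e-06 = 0.9829 atm.

0.9829 atm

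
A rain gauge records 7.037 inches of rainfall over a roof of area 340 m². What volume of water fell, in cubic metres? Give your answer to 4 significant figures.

Depth: 7.037 in × 25.4 = 178.7398 mm.
1 mm over 1 m² is 1 L, so volume = 178.7398 × 340 = 60771.532 L = 60.77 m³.

60.77 cubic metres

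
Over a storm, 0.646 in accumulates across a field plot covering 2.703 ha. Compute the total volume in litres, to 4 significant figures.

443500 litres

Depth: 0.646 in × 25.4 = 16.4084 mm.
Area: 2.703 ha = 27030 m².
1 mm over 1 m² is 1 L, so volume = 16.4084 × 27030 = 443519.05 L ≈ 443500 L.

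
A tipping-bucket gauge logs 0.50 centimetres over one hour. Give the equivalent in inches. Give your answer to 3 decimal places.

0.197 in

1 cm = 0.393701 in, so 0.50 × 0.393701 = 0.197 in.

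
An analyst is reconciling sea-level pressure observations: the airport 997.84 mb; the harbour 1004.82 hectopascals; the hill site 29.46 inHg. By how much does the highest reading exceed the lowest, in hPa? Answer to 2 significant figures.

the airport: 997.84 mb = 997.840 hPa.
the hill site: 29.46 inHg = 997.630 hPa.
Spread: 1004.820 − 997.630 = 7.2 hPa.

7.2 hPa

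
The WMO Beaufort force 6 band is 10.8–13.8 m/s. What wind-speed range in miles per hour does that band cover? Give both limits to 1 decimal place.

10.8–13.8 m/s × 2.237 = 24.2–30.9 mph.

24.2 to 30.9 mph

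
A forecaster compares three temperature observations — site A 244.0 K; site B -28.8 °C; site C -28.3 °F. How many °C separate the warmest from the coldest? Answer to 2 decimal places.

site A: 244.0 K = -29.150 °C.
site C: -28.3 °F = -33.500 °C.
Spread: (-28.800) − (-33.500) = 4.700 °C.

4.70 °C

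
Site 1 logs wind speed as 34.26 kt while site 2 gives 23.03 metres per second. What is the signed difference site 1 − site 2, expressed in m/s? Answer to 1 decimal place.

-5.4 m/s

site 1: 34.26 kt = 17.625 m/s.
Difference: 17.625 − 23.030 = -5.4 m/s.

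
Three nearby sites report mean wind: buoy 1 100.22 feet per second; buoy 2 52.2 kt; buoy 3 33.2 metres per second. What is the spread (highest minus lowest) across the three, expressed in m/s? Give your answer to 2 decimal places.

6.35 m/s

buoy 1: 100.22 ft/s = 30.5471 m/s.
buoy 2: 52.2 kt = 26.8540 m/s.
Spread: 33.2000 − 26.8540 = 6.35 m/s.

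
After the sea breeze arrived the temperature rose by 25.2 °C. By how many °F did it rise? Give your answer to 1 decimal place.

45.4 °F

For a temperature change the 32° offset cancels: Δ°F = 25.2 × 1.8 = 45.4 °F.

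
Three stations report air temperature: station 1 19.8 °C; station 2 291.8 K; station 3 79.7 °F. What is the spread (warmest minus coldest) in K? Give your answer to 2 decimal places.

7.85 K

station 2: 291.8 K = 18.650 °C.
station 3: 79.7 °F = 26.500 °C.
Spread: 26.500 − 18.650 = 7.850 °C.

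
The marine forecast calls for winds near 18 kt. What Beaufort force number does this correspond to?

18 kt lies in the Beaufort 5 band (fresh breeze, 17–21 kt).

Beaufort force 5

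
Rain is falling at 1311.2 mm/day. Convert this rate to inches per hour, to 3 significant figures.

1311.2 mm/day × 0.0393701 in/mm × 0.0416667 day/hour = 2.15 in/hour.

2.15 in/hour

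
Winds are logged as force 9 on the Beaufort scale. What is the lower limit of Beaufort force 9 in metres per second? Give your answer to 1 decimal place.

20.8 m/s

Beaufort 9 (strong gale) spans 20.8–24.4 m/s.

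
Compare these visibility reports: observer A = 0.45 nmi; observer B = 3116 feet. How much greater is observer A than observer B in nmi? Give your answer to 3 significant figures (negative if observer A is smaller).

-0.0628 nmi

observer B: 3116 ft = 0.512828 nmi.
Difference: 0.450000 − 0.512828 = -0.0628 nmi.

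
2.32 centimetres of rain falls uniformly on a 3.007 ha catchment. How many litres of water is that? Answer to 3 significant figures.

Depth: 2.32 cm × 10 = 23.2 mm.
Area: 3.007 ha = 30070 m².
1 mm over 1 m² is 1 L, so volume = 23.2 × 30070 = 697624 L ≈ 698000 L.

698000 litres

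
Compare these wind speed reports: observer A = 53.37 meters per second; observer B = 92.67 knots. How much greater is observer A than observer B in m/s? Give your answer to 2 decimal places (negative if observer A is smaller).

5.70 m/s

observer B: 92.67 kt = 47.6736 m/s.
Difference: 53.3700 − 47.6736 = 5.70 m/s.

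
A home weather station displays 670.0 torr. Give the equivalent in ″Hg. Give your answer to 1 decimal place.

26.4 inHg

1 mmHg = 0.0393701 inHg, so 670.0 × 0.0393701 = 26.4 inHg.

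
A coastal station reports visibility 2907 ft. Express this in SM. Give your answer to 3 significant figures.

1 ft = 0.000189394 SM, so 2907 × 0.000189394 = 0.551 SM.

0.551 SM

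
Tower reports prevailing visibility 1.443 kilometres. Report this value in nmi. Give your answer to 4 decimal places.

1 km = 0.539957 nmi, so 1.443 × 0.539957 = 0.7792 nmi.

0.7792 nmi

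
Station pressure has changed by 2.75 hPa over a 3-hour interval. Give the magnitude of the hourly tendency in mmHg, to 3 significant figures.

2.75 hPa / 3 h × 0.750062 mmHg/hPa = 0.688 mmHg/h.

0.688 mmHg per hour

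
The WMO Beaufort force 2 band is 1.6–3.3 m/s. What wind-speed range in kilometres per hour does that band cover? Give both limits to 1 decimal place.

1.6–3.3 m/s × 3.6 = 5.8–11.9 km/h.

5.8 to 11.9 km/h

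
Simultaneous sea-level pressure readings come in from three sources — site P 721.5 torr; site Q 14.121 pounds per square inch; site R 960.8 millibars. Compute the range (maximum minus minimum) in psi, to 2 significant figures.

0.19 psi

site P: 721.5 mmHg = 13.9515 psi.
site R: 960.8 mb = 13.9352 psi.
Spread: 14.1210 − 13.9352 = 0.19 psi.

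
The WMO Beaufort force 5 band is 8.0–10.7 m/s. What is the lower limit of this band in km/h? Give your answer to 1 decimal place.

28.8 km/h

8.0–10.7 m/s × 3.6 = 28.8–38.5 km/h.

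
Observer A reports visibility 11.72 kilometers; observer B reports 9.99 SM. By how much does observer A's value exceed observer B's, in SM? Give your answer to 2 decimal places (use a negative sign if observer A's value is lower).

-2.71 SM

observer A: 11.72 km = 7.2825 SM.
Difference: 7.2825 − 9.9900 = -2.71 SM.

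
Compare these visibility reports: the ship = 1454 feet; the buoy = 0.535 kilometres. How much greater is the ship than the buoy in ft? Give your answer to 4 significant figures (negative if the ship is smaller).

the buoy: 0.535 km = 1755.249 ft.
Difference: 1454.000 − 1755.249 = -301.2 ft.

-301.2 ft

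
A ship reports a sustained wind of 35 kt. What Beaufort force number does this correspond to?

35 kt lies in the Beaufort 8 band (gale, 34–40 kt).

Beaufort force 8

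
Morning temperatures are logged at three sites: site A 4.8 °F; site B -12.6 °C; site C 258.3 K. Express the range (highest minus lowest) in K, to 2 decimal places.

2.51 K

site A: 4.8 °F = -15.111 °C.
site C: 258.3 K = -14.850 °C.
Spread: (-12.600) − (-15.111) = 2.511 °C.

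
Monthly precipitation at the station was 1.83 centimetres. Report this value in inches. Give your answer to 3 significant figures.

0.720 in

1 cm = 0.393701 in, so 1.83 × 0.393701 = 0.720 in.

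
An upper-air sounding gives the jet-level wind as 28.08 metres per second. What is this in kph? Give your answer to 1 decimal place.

101.1 km/h

1 m/s = 3.6 km/h, so 28.08 × 3.6 = 101.1 km/h.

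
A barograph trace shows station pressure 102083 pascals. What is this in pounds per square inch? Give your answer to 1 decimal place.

1 Pa = 0.000145038 psi, so 102083 × 0.000145038 = 14.8 psi.

14.8 psi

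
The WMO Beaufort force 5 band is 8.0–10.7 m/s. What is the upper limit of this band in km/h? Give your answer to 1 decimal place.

8.0–10.7 m/s × 3.6 = 28.8–38.5 km/h.

38.5 km/h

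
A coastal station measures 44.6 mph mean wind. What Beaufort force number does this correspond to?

Beaufort force 8

44.6 mph = 19.9 m/s, which is Beaufort 8 (gale, 17.2–20.7 m/s).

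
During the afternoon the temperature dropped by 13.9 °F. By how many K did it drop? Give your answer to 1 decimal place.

Converting a difference, only the 9/5 scale factor applies: ΔK = 13.9 × 0.5556 = 7.7 K.

7.7 K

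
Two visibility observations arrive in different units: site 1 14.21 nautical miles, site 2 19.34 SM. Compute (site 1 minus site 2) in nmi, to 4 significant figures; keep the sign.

-2.596 nmi

site 2: 19.34 SM = 16.80600 nmi.
Difference: 14.21000 − 16.80600 = -2.596 nmi.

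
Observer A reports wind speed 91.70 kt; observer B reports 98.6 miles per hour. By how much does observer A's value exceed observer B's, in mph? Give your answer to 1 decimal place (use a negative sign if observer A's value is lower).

observer A: 91.70 kt = 105.526 mph.
Difference: 105.526 − 98.600 = 6.9 mph.

6.9 mph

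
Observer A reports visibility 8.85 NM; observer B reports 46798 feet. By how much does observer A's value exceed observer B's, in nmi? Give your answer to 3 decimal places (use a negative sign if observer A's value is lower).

1.148 nmi

observer B: 46798 ft = 7.70196 nmi.
Difference: 8.85000 − 7.70196 = 1.148 nmi.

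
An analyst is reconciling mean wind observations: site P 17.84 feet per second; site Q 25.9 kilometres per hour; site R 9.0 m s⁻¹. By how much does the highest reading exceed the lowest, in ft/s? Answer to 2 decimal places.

site Q: 25.9 km/h = 23.6038 ft/s.
site R: 9.0 m/s = 29.5276 ft/s.
Spread: 29.5276 − 17.8400 = 11.69 ft/s.

11.69 ft/s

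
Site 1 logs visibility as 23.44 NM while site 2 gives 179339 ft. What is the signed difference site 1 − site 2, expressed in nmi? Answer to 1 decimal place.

-6.1 nmi

site 2: 179339 ft = 29.515 nmi.
Difference: 23.440 − 29.515 = -6.1 nmi.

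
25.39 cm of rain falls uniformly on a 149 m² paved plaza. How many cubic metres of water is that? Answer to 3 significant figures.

Depth: 25.39 cm × 10 = 253.9 mm.
1 mm over 1 m² is 1 L, so volume = 253.9 × 149 = 37831.1 L = 37.8 m³.

37.8 cubic metres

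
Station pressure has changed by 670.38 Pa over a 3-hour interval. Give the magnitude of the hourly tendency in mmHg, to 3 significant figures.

670.38 Pa / 3 h × 0.00750062 mmHg/Pa = 1.68 mmHg/h.

1.68 mmHg per hour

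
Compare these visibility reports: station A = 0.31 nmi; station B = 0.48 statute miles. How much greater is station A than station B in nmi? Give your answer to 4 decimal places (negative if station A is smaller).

-0.1071 nmi

station B: 0.48 SM = 0.417109 nmi.
Difference: 0.310000 − 0.417109 = -0.1071 nmi.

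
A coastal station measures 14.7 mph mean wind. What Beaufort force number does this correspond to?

Beaufort force 4

14.7 mph = 6.6 m/s, which is Beaufort 4 (moderate breeze, 5.5–7.9 m/s).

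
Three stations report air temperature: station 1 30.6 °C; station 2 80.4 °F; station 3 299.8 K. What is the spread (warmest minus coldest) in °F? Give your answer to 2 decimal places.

station 2: 80.4 °F = 26.889 °C.
station 3: 299.8 K = 26.650 °C.
Spread: 30.600 − 26.650 = 3.950 °C = 7.11 °F.

7.11 °F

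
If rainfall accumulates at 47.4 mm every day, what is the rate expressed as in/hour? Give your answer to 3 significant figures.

47.4 mm/day × 0.0393701 in/mm × 0.0416667 day/hour = 0.0778 in/hour.

0.0778 in/hour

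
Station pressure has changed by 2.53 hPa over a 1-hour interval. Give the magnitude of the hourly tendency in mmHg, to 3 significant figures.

1.90 mmHg per hour

2.53 hPa / 1 h × 0.750062 mmHg/hPa = 1.90 mmHg/h.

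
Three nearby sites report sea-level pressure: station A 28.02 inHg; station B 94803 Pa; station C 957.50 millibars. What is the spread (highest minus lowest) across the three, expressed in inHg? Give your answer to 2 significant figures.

0.28 inHg

station B: 94803 Pa = 27.9953 inHg.
station C: 957.50 mb = 28.2750 inHg.
Spread: 28.2750 − 27.9953 = 0.28 inHg.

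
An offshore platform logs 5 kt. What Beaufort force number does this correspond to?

Beaufort force 2

5 kt lies in the Beaufort 2 band (light breeze, 4–6 kt).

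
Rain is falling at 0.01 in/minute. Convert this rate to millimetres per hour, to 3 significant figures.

15.2 mm/hour

0.01 in/minute × 25.4 mm/in × 60 minute/hour = 15.2 mm/hour.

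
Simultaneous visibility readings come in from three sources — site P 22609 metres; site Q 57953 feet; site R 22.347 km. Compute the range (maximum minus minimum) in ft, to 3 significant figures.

16200 ft

site P: 22609 m = 74176.51 ft.
site R: 22.347 km = 73316.93 ft.
Spread: 74176.51 − 57953.00 = 16200 ft.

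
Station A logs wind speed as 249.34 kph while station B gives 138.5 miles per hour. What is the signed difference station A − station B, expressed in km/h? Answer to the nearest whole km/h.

26 km/h

station B: 138.5 mph = 222.89 km/h.
Difference: 249.34 − 222.89 = 26 km/h.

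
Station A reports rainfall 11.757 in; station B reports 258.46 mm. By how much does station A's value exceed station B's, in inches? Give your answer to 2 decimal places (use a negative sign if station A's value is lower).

station B: 258.46 mm = 10.1756 in.
Difference: 11.7570 − 10.1756 = 1.58 in.

1.58 in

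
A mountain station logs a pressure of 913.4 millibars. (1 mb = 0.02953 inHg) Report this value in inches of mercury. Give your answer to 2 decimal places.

26.97 inHg

1 mb = 0.02953 inHg, so 913.4 × 0.02953 = 26.97 inHg.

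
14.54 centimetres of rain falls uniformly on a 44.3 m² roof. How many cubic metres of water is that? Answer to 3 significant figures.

Depth: 14.54 cm × 10 = 145.4 mm.
1 mm over 1 m² is 1 L, so volume = 145.4 × 44.3 = 6441.22 L = 6.44 m³.

6.44 cubic metres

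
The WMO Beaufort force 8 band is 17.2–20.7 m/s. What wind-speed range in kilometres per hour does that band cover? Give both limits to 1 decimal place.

61.9 to 74.5 km/h

17.2–20.7 m/s × 3.6 = 61.9–74.5 km/h.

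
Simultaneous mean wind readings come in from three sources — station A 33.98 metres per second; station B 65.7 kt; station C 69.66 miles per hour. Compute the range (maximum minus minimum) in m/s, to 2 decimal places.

station B: 65.7 kt = 33.7990 m/s.
station C: 69.66 mph = 31.1408 m/s.
Spread: 33.9800 − 31.1408 = 2.84 m/s.

2.84 m/s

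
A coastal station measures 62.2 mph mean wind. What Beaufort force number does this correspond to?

62.2 mph = 27.8 m/s, which is Beaufort 10 (storm, 24.5–28.4 m/s).

Beaufort force 10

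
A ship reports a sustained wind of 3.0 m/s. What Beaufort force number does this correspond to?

Beaufort force 2

3.0 m/s lies in the Beaufort 2 band (light breeze, 1.6–3.3 m/s).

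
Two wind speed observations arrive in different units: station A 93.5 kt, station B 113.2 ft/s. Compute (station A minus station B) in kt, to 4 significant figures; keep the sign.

26.43 kt

station B: 113.2 ft/s = 67.0692 kt.
Difference: 93.5000 − 67.0692 = 26.43 kt.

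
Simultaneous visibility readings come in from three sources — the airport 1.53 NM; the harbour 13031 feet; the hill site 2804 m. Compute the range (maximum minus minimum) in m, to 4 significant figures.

1168 m

the airport: 1.53 nmi = 2833.56 m.
the harbour: 13031 ft = 3971.85 m.
Spread: 3971.85 − 2804.00 = 1168 m.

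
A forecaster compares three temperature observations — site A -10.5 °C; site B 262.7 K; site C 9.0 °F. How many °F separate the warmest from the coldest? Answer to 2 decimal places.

4.19 °F

site B: 262.7 K = -10.450 °C.
site C: 9.0 °F = -12.778 °C.
Spread: (-10.450) − (-12.778) = 2.328 °C = 4.19 °F.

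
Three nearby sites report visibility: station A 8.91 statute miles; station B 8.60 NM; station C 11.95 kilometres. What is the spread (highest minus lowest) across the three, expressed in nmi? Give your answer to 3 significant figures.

2.15 nmi

station A: 8.91 SM = 7.7426 nmi.
station C: 11.95 km = 6.4525 nmi.
Spread: 8.6000 − 6.4525 = 2.15 nmi.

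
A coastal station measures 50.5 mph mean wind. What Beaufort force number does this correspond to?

Beaufort force 9

50.5 mph = 22.6 m/s, which is Beaufort 9 (strong gale, 20.8–24.4 m/s).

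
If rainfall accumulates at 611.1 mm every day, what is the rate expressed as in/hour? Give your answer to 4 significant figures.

1.002 in/hour

611.1 mm/day × 0.0393701 in/mm × 0.0416667 day/hour = 1.002 in/hour.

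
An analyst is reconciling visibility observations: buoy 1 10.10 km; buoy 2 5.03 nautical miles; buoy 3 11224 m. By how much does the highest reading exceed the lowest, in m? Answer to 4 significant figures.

1908 m

buoy 1: 10.10 km = 10100.00 m.
buoy 2: 5.03 nmi = 9315.56 m.
Spread: 11224.00 − 9315.56 = 1908 m.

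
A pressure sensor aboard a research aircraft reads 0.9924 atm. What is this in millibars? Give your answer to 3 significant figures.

1 atm = 1013.25 mb, so 0.9924 × 1013.25 = 1010 mb.

1010 mb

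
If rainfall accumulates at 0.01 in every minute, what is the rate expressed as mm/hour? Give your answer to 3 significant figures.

15.2 mm/hour

0.01 in/minute × 25.4 mm/in × 60 minute/hour = 15.2 mm/hour.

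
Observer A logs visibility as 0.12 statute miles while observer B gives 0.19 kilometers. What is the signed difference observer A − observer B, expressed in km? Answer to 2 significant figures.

observer A: 0.12 SM = 0.193121 km.
Difference: 0.193121 − 0.190000 = 0.0031 km.

0.0031 km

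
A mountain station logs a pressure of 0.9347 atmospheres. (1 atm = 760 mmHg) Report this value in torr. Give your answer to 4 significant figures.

710.4 mmHg

1 atm = 760 mmHg, so 0.9347 × 760 = 710.4 mmHg.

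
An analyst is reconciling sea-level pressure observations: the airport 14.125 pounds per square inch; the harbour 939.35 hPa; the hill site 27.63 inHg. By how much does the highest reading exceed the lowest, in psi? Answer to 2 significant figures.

the harbour: 939.35 hPa = 13.6241 psi.
the hill site: 27.63 inHg = 13.5706 psi.
Spread: 14.1250 − 13.5706 = 0.55 psi.

0.55 psi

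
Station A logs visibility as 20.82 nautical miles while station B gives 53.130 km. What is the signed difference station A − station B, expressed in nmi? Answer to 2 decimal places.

station B: 53.130 km = 28.6879 nmi.
Difference: 20.8200 − 28.6879 = -7.87 nmi.

-7.87 nmi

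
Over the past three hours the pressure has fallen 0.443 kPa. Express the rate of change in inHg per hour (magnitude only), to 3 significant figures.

0.443 kPa / 3 h × 0.2953 inHg/kPa = 0.0436 inHg/h.

0.0436 inHg per hour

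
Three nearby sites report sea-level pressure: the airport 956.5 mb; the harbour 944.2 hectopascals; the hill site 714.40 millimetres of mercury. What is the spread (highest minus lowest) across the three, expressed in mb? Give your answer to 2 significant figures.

the harbour: 944.2 hPa = 944.20 mb.
the hill site: 714.40 mmHg = 952.46 mb.
Spread: 956.50 − 944.20 = 12 mb.

12 mb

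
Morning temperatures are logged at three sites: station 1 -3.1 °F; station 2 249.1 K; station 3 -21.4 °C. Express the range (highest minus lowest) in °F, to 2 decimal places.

8.19 °F

station 1: -3.1 °F = -19.500 °C.
station 2: 249.1 K = -24.050 °C.
Spread: (-19.500) − (-24.050) = 4.550 °C = 8.19 °F.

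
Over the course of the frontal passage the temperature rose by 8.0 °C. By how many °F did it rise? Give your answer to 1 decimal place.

14.4 °F

A change of 1 °C equals a change of 1.8 °F: Δ°F = 8.0 × 1.8 = 14.4 °F.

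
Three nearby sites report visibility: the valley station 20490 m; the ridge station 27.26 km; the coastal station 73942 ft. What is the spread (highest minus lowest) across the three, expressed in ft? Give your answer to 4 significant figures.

the valley station: 20490 m = 67224.41 ft.
the ridge station: 27.26 km = 89435.70 ft.
Spread: 89435.70 − 67224.41 = 22210 ft.

22210 ft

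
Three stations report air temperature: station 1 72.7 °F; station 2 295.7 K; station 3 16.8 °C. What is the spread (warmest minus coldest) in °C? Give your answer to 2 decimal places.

5.81 °C

station 1: 72.7 °F = 22.611 °C.
station 2: 295.7 K = 22.550 °C.
Spread: 22.611 − 16.800 = 5.811 °C.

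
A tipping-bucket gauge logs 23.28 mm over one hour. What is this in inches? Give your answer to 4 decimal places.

0.9165 in

1 mm = 0.0393701 in, so 23.28 × 0.0393701 = 0.9165 in.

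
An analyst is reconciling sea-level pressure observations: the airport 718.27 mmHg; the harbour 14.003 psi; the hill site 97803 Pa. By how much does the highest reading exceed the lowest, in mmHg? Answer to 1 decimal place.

the harbour: 14.003 psi = 724.164 mmHg.
the hill site: 97803 Pa = 733.583 mmHg.
Spread: 733.583 − 718.270 = 15.3 mmHg.

15.3 mmHg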